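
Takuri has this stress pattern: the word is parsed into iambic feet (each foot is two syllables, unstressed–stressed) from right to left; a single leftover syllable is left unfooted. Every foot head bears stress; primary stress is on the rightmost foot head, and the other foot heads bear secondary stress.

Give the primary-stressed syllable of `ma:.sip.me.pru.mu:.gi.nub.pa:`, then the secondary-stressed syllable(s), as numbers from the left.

Parse right to left into iambic (σˈσ) feet: (ma:.ˈsip) (me.ˈpru) (mu:.ˈgi) (nub.ˈpa:).
Foot heads (stressed positions): 2, 4, 6, 8.
End Rule Rightmost: primary stress on the rightmost head = syllable 8.
Secondary stress on 2, 4, 6: ma:.ˌsip.me.ˌpru.mu:.ˌgi.nub.ˈpa:.

primary 8, secondary 2, 4, 6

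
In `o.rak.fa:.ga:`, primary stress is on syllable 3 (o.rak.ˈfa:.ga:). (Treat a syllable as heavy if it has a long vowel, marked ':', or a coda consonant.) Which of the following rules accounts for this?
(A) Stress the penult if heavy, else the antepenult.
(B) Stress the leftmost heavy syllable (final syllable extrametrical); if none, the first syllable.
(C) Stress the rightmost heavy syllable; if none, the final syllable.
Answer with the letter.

Rule A → syllable 3 ✓.
Rule B → syllable 2 (observed: 3).
Rule C → syllable 4 (observed: 3).

A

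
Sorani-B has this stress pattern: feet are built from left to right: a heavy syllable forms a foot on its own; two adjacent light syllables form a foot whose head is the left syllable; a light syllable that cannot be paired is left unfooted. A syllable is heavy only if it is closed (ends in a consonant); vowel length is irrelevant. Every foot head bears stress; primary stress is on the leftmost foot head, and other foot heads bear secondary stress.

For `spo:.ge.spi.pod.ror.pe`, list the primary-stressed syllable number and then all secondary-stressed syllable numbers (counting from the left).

Weights: 1 spo: L, 2 ge L, 3 spi L, 4 pod H, 5 ror H, 6 pe L.
Parse left to right (heavy = foot alone; LL = one foot; stranded L unfooted): (ˈspo:.ge) spi (ˈpod) (ˈror) pe.
Foot heads: 1, 4, 5.
Primary stress on the leftmost head = syllable 1.
Secondary stress on 4, 5: ˈspo:.ge.spi.ˌpod.ˌror.pe.

primary 1, secondary 4, 5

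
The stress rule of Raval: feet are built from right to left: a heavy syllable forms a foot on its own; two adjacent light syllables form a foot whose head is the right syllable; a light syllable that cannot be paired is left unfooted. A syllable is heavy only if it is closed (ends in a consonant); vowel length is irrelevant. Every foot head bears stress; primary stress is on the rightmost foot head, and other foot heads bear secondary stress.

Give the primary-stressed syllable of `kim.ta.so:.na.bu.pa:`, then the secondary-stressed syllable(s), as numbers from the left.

Weights: 1 kim H, 2 ta L, 3 so: L, 4 na L, 5 bu L, 6 pa: L.
Parse right to left (heavy = foot alone; LL = one foot; stranded L unfooted): (ˈkim) ta (so:.ˈna) (bu.ˈpa:).
Foot heads: 1, 4, 6.
Primary stress on the rightmost head = syllable 6.
Secondary stress on 1, 4: ˌkim.ta.so:.ˌna.bu.ˈpa:.

primary 6, secondary 1, 4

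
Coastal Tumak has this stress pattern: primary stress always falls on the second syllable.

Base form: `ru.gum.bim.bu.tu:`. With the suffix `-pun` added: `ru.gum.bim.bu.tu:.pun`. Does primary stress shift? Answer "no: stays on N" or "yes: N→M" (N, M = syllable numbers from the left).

no: stays on 2

Base `ru.gum.bim.bu.tu:` (5 syllables):
  The word has 5 syllables; the second syllable is syllable 2 (gum).
  → primary stress on syllable 2.
Suffixed `ru.gum.bim.bu.tu:.pun` (6 syllables):
  The word has 6 syllables; the second syllable is syllable 2 (gum).
  → primary stress on syllable 2.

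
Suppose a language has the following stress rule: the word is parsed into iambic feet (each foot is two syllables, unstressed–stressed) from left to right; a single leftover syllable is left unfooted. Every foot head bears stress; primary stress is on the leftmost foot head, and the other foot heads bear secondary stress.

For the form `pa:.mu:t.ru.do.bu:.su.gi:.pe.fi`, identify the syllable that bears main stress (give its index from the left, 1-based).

Parse left to right into iambic (σˈσ) feet: (pa:.ˈmu:t) (ru.ˈdo) (bu:.ˈsu) (gi:.ˈpe) fi. Syllable 9 is left unfooted.
Foot heads (stressed positions): 2, 4, 6, 8.
End Rule Leftmost: primary stress on the leftmost head = syllable 2.
Primary stress: syllable 2 → pa:.ˈmu:t.ru.do.bu:.su.gi:.pe.fi.

2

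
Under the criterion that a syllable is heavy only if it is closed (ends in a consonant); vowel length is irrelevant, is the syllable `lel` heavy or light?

heavy

`lel`: short vowel, closed (coda /l/). Closed (coda /l/) → heavy.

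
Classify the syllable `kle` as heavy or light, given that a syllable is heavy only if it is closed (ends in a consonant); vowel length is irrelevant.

light

`kle`: short vowel, open (no coda). Open (no coda) → light.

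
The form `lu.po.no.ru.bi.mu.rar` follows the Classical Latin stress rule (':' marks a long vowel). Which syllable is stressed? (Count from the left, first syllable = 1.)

Classical Latin: stress the penult if heavy (long vowel or closed), else the antepenult.
Weights: 5 bi L, 6 mu L, 7 rar H.
The penult (syllable 6, mu) is light, so stress falls on the antepenult (syllable 5, bi).
Stress on syllable 5: lu.po.no.ru.ˈbi.mu.rar.

5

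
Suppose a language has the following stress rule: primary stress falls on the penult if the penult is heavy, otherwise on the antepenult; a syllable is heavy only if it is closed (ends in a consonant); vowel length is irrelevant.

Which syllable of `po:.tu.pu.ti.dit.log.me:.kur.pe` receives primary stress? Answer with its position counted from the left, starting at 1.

Weights: 7 me: L, 8 kur H, 9 pe L.
The penult (syllable 8, kur) is heavy, so it takes stress.
Primary stress: syllable 8 → po:.tu.pu.ti.dit.log.me:.ˈkur.pe.

8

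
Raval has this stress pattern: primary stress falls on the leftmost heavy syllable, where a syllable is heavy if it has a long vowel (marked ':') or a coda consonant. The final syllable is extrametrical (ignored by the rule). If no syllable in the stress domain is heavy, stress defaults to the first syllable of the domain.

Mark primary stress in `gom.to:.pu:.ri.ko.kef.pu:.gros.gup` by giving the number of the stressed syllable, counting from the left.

1

The final syllable (9, gup) is extrametrical; the stress domain is syllables 1–8.
Weights: 1 gom H, 2 to: H, 3 pu: H, 4 ri L, 5 ko L, 6 kef H, 7 pu: H, 8 gros H.
Heavy syllables in the domain: 1, 2, 3, 6, 7, 8. The leftmost is syllable 1 (gom).
Primary stress: syllable 1 → ˈgom.to:.pu:.ri.ko.kef.pu:.gros.gup.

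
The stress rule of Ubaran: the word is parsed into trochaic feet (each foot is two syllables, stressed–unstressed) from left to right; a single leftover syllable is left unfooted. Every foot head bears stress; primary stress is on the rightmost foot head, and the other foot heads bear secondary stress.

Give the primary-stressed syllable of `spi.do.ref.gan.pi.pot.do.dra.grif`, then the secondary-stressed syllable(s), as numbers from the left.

Parse left to right into trochaic (ˈσσ) feet: (ˈspi.do) (ˈref.gan) (ˈpi.pot) (ˈdo.dra) grif. Syllable 9 is left unfooted.
Foot heads (stressed positions): 1, 3, 5, 7.
End Rule Rightmost: primary stress on the rightmost head = syllable 7.
Secondary stress on 1, 3, 5: ˌspi.do.ˌref.gan.ˌpi.pot.ˈdo.dra.grif.

primary 7, secondary 1, 3, 5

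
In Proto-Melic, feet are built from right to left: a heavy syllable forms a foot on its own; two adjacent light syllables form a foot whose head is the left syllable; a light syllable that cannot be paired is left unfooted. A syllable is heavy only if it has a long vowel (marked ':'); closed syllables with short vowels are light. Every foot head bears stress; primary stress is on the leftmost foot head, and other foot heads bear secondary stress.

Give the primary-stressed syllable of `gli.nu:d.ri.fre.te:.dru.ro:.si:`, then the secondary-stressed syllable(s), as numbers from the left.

primary 2, secondary 3, 5, 7, 8

Weights: 1 gli L, 2 nu:d H, 3 ri L, 4 fre L, 5 te: H, 6 dru L, 7 ro: H, 8 si: H.
Parse right to left (heavy = foot alone; LL = one foot; stranded L unfooted): gli (ˈnu:d) (ˈri.fre) (ˈte:) dru (ˈro:) (ˈsi:).
Foot heads: 2, 3, 5, 7, 8.
Primary stress on the leftmost head = syllable 2.
Secondary stress on 3, 5, 7, 8: gli.ˈnu:d.ˌri.fre.ˌte:.dru.ˌro:.ˌsi:.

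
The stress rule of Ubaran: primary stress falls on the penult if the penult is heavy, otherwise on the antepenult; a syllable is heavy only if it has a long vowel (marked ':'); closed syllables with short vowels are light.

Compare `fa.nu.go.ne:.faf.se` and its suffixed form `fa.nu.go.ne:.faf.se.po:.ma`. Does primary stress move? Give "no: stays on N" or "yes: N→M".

Base `fa.nu.go.ne:.faf.se` (6 syllables):
  Weights: 4 ne: H, 5 faf L, 6 se L.
  The penult (syllable 5, faf) is light, so stress falls on the antepenult (syllable 4, ne:).
  → primary stress on syllable 4.
Suffixed `fa.nu.go.ne:.faf.se.po:.ma` (8 syllables):
  Weights: 6 se L, 7 po: H, 8 ma L.
  The penult (syllable 7, po:) is heavy, so it takes stress.
  → primary stress on syllable 7.

yes: 4→7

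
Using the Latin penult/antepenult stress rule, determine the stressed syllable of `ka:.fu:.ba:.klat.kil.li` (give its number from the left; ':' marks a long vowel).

5

Classical Latin: stress the penult if heavy (long vowel or closed), else the antepenult.
Weights: 4 klat H, 5 kil H, 6 li L.
The penult (syllable 5, kil) is heavy, so it takes stress.
Stress on syllable 5: ka:.fu:.ba:.klat.ˈkil.li.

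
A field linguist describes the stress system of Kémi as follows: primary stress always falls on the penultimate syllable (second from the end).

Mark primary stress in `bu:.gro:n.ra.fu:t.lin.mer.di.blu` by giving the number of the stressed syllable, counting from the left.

The word has 8 syllables; the penultimate syllable (second from the end) is syllable 7 (di).
Primary stress: syllable 7 → bu:.gro:n.ra.fu:t.lin.mer.ˈdi.blu.

7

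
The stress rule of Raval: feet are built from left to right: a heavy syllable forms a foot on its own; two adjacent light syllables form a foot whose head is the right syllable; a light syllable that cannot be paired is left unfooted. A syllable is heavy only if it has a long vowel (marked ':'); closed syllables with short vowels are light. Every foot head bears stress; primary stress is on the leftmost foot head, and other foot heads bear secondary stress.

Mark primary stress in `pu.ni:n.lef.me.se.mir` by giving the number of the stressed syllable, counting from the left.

Weights: 1 pu L, 2 ni:n H, 3 lef L, 4 me L, 5 se L, 6 mir L.
Parse left to right (heavy = foot alone; LL = one foot; stranded L unfooted): pu (ˈni:n) (lef.ˈme) (se.ˈmir).
Foot heads: 2, 4, 6.
Primary stress on the leftmost head = syllable 2.
Primary stress: syllable 2 → pu.ˈni:n.lef.me.se.mir.

2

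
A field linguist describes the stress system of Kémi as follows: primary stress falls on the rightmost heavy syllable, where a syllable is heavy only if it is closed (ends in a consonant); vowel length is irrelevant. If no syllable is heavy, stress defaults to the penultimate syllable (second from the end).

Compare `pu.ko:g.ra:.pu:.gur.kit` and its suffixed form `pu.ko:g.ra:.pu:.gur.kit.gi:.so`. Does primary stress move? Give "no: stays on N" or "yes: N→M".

Base `pu.ko:g.ra:.pu:.gur.kit` (6 syllables):
  Weights: 1 pu L, 2 ko:g H, 3 ra: L, 4 pu: L, 5 gur H, 6 kit H.
  Heavy syllables in the domain: 2, 5, 6. The rightmost is syllable 6 (kit).
  → primary stress on syllable 6.
Suffixed `pu.ko:g.ra:.pu:.gur.kit.gi:.so` (8 syllables):
  Weights: 1 pu L, 2 ko:g H, 3 ra: L, 4 pu: L, 5 gur H, 6 kit H, 7 gi: L, 8 so L.
  Heavy syllables in the domain: 2, 5, 6. The rightmost is syllable 6 (kit).
  → primary stress on syllable 6.

no: stays on 6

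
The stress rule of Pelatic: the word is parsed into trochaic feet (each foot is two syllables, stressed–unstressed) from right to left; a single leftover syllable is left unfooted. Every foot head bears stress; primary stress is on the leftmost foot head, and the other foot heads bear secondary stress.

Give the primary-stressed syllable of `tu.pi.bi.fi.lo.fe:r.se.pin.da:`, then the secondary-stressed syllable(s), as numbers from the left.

primary 2, secondary 4, 6, 8

Parse right to left into trochaic (ˈσσ) feet: tu (ˈpi.bi) (ˈfi.lo) (ˈfe:r.se) (ˈpin.da:). Syllable 1 is left unfooted.
Foot heads (stressed positions): 2, 4, 6, 8.
End Rule Leftmost: primary stress on the leftmost head = syllable 2.
Secondary stress on 4, 6, 8: tu.ˈpi.bi.ˌfi.lo.ˌfe:r.se.ˌpin.da:.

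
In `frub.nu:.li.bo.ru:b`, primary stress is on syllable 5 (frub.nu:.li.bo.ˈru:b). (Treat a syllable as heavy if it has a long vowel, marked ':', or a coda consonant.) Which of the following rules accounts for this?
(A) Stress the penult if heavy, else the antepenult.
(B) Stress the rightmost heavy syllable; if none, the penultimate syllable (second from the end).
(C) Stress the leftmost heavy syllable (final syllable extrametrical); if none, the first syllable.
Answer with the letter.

Rule A → syllable 3 (observed: 5).
Rule B → syllable 5 ✓.
Rule C → syllable 1 (observed: 5).

B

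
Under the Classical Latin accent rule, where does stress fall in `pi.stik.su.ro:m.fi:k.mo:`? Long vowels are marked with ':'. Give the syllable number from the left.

Classical Latin: stress the penult if heavy (long vowel or closed), else the antepenult.
Weights: 4 ro:m H, 5 fi:k H, 6 mo: H.
The penult (syllable 5, fi:k) is heavy, so it takes stress.
Stress on syllable 5: pi.stik.su.ro:m.ˈfi:k.mo:.

5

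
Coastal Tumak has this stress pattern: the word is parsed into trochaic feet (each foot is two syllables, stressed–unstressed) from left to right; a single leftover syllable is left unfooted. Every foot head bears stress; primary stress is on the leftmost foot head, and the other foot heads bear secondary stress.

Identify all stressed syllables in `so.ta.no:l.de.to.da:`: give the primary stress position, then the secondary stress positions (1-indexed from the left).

Parse left to right into trochaic (ˈσσ) feet: (ˈso.ta) (ˈno:l.de) (ˈto.da:).
Foot heads (stressed positions): 1, 3, 5.
End Rule Leftmost: primary stress on the leftmost head = syllable 1.
Secondary stress on 3, 5: ˈso.ta.ˌno:l.de.ˌto.da:.

primary 1, secondary 3, 5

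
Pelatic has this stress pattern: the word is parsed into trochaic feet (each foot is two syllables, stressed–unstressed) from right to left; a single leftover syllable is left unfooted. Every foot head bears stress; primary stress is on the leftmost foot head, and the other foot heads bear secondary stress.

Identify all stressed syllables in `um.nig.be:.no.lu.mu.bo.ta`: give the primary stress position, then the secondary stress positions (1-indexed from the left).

Parse right to left into trochaic (ˈσσ) feet: (ˈum.nig) (ˈbe:.no) (ˈlu.mu) (ˈbo.ta).
Foot heads (stressed positions): 1, 3, 5, 7.
End Rule Leftmost: primary stress on the leftmost head = syllable 1.
Secondary stress on 3, 5, 7: ˈum.nig.ˌbe:.no.ˌlu.mu.ˌbo.ta.

primary 1, secondary 3, 5, 7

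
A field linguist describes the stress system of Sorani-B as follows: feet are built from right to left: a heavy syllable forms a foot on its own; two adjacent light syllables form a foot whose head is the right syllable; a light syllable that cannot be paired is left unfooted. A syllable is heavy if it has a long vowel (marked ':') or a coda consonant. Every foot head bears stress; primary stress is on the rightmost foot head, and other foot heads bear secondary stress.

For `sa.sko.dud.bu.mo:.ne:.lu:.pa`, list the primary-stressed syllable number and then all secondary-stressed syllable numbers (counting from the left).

primary 7, secondary 2, 3, 5, 6

Weights: 1 sa L, 2 sko L, 3 dud H, 4 bu L, 5 mo: H, 6 ne: H, 7 lu: H, 8 pa L.
Parse right to left (heavy = foot alone; LL = one foot; stranded L unfooted): (sa.ˈsko) (ˈdud) bu (ˈmo:) (ˈne:) (ˈlu:) pa.
Foot heads: 2, 3, 5, 6, 7.
Primary stress on the rightmost head = syllable 7.
Secondary stress on 2, 3, 5, 6: sa.ˌsko.ˌdud.bu.ˌmo:.ˌne:.ˈlu:.pa.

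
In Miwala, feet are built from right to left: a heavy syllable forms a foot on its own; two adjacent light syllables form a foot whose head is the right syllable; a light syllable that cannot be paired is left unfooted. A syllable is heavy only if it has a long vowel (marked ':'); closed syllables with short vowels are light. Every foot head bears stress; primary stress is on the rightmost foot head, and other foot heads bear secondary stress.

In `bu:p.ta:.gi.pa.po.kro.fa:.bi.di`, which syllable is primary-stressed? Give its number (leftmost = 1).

9

Weights: 1 bu:p H, 2 ta: H, 3 gi L, 4 pa L, 5 po L, 6 kro L, 7 fa: H, 8 bi L, 9 di L.
Parse right to left (heavy = foot alone; LL = one foot; stranded L unfooted): (ˈbu:p) (ˈta:) (gi.ˈpa) (po.ˈkro) (ˈfa:) (bi.ˈdi).
Foot heads: 1, 2, 4, 6, 7, 9.
Primary stress on the rightmost head = syllable 9.
Primary stress: syllable 9 → bu:p.ta:.gi.pa.po.kro.fa:.bi.ˈdi.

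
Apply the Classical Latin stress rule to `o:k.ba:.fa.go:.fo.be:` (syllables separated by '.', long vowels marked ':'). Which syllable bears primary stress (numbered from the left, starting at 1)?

4

Classical Latin: stress the penult if heavy (long vowel or closed), else the antepenult.
Weights: 4 go: H, 5 fo L, 6 be: H.
The penult (syllable 5, fo) is light, so stress falls on the antepenult (syllable 4, go:).
Stress on syllable 4: o:k.ba:.fa.ˈgo:.fo.be:.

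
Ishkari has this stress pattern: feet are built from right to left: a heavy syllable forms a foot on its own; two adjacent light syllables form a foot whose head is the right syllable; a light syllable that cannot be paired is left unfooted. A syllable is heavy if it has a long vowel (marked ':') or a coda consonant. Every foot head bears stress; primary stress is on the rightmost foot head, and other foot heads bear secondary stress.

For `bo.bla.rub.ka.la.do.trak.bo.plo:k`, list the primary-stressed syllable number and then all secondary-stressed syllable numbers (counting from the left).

Weights: 1 bo L, 2 bla L, 3 rub H, 4 ka L, 5 la L, 6 do L, 7 trak H, 8 bo L, 9 plo:k H.
Parse right to left (heavy = foot alone; LL = one foot; stranded L unfooted): (bo.ˈbla) (ˈrub) ka (la.ˈdo) (ˈtrak) bo (ˈplo:k).
Foot heads: 2, 3, 6, 7, 9.
Primary stress on the rightmost head = syllable 9.
Secondary stress on 2, 3, 6, 7: bo.ˌbla.ˌrub.ka.la.ˌdo.ˌtrak.bo.ˈplo:k.

primary 9, secondary 2, 3, 6, 7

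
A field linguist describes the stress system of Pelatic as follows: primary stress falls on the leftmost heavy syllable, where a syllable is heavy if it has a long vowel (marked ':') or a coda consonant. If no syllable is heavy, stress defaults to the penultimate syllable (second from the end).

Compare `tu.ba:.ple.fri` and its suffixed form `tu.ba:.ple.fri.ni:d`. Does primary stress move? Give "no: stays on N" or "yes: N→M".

no: stays on 2

Base `tu.ba:.ple.fri` (4 syllables):
  Weights: 1 tu L, 2 ba: H, 3 ple L, 4 fri L.
  Heavy syllables in the domain: 2. The leftmost is syllable 2 (ba:).
  → primary stress on syllable 2.
Suffixed `tu.ba:.ple.fri.ni:d` (5 syllables):
  Weights: 1 tu L, 2 ba: H, 3 ple L, 4 fri L, 5 ni:d H.
  Heavy syllables in the domain: 2, 5. The leftmost is syllable 2 (ba:).
  → primary stress on syllable 2.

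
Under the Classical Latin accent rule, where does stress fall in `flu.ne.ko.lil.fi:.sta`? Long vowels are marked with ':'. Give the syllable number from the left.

5

Classical Latin: stress the penult if heavy (long vowel or closed), else the antepenult.
Weights: 4 lil H, 5 fi: H, 6 sta L.
The penult (syllable 5, fi:) is heavy, so it takes stress.
Stress on syllable 5: flu.ne.ko.lil.ˈfi:.sta.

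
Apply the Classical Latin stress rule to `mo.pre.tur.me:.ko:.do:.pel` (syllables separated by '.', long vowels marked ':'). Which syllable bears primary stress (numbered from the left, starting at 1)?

Classical Latin: stress the penult if heavy (long vowel or closed), else the antepenult.
Weights: 5 ko: H, 6 do: H, 7 pel H.
The penult (syllable 6, do:) is heavy, so it takes stress.
Stress on syllable 6: mo.pre.tur.me:.ko:.ˈdo:.pel.

6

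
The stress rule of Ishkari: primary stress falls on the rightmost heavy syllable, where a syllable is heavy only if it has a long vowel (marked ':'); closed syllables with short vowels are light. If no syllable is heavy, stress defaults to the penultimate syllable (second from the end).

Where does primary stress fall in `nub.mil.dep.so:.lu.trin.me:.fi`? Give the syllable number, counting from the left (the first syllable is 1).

7

Weights: 1 nub L, 2 mil L, 3 dep L, 4 so: H, 5 lu L, 6 trin L, 7 me: H, 8 fi L.
Heavy syllables in the domain: 4, 7. The rightmost is syllable 7 (me:).
Primary stress: syllable 7 → nub.mil.dep.so:.lu.trin.ˈme:.fi.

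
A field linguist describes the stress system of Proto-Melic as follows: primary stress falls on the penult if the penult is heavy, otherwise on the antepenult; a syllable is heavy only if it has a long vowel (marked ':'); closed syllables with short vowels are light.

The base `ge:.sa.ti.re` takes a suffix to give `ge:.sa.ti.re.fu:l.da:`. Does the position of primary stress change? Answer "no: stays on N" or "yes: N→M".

Base `ge:.sa.ti.re` (4 syllables):
  Weights: 2 sa L, 3 ti L, 4 re L.
  The penult (syllable 3, ti) is light, so stress falls on the antepenult (syllable 2, sa).
  → primary stress on syllable 2.
Suffixed `ge:.sa.ti.re.fu:l.da:` (6 syllables):
  Weights: 4 re L, 5 fu:l H, 6 da: H.
  The penult (syllable 5, fu:l) is heavy, so it takes stress.
  → primary stress on syllable 5.

yes: 2→5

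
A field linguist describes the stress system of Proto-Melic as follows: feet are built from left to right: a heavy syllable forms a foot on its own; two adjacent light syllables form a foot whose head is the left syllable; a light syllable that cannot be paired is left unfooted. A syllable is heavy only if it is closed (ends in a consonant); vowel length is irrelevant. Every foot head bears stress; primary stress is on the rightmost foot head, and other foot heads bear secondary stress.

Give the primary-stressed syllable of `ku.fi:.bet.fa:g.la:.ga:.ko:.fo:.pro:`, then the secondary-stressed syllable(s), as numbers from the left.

Weights: 1 ku L, 2 fi: L, 3 bet H, 4 fa:g H, 5 la: L, 6 ga: L, 7 ko: L, 8 fo: L, 9 pro: L.
Parse left to right (heavy = foot alone; LL = one foot; stranded L unfooted): (ˈku.fi:) (ˈbet) (ˈfa:g) (ˈla:.ga:) (ˈko:.fo:) pro:.
Foot heads: 1, 3, 4, 5, 7.
Primary stress on the rightmost head = syllable 7.
Secondary stress on 1, 3, 4, 5: ˌku.fi:.ˌbet.ˌfa:g.ˌla:.ga:.ˈko:.fo:.pro:.

primary 7, secondary 1, 3, 4, 5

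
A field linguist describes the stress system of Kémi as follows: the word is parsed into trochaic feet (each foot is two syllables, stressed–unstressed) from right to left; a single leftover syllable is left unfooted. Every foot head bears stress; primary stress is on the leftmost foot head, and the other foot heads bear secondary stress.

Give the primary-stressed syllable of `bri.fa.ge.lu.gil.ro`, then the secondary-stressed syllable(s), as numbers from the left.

Parse right to left into trochaic (ˈσσ) feet: (ˈbri.fa) (ˈge.lu) (ˈgil.ro).
Foot heads (stressed positions): 1, 3, 5.
End Rule Leftmost: primary stress on the leftmost head = syllable 1.
Secondary stress on 3, 5: ˈbri.fa.ˌge.lu.ˌgil.ro.

primary 1, secondary 3, 5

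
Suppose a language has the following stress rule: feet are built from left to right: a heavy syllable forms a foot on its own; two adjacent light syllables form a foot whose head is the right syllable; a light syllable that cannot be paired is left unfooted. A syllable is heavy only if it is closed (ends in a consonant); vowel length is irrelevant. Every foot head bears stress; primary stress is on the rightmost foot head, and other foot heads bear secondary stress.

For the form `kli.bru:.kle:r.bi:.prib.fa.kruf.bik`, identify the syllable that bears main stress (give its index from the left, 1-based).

Weights: 1 kli L, 2 bru: L, 3 kle:r H, 4 bi: L, 5 prib H, 6 fa L, 7 kruf H, 8 bik H.
Parse left to right (heavy = foot alone; LL = one foot; stranded L unfooted): (kli.ˈbru:) (ˈkle:r) bi: (ˈprib) fa (ˈkruf) (ˈbik).
Foot heads: 2, 3, 5, 7, 8.
Primary stress on the rightmost head = syllable 8.
Primary stress: syllable 8 → kli.bru:.kle:r.bi:.prib.fa.kruf.ˈbik.

8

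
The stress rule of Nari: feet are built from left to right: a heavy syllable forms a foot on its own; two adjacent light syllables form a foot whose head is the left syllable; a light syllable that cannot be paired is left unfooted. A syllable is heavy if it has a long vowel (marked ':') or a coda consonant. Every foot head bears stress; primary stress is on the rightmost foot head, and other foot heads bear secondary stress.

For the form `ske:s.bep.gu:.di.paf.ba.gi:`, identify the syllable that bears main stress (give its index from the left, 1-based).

7

Weights: 1 ske:s H, 2 bep H, 3 gu: H, 4 di L, 5 paf H, 6 ba L, 7 gi: H.
Parse left to right (heavy = foot alone; LL = one foot; stranded L unfooted): (ˈske:s) (ˈbep) (ˈgu:) di (ˈpaf) ba (ˈgi:).
Foot heads: 1, 2, 3, 5, 7.
Primary stress on the rightmost head = syllable 7.
Primary stress: syllable 7 → ske:s.bep.gu:.di.paf.ba.ˈgi:.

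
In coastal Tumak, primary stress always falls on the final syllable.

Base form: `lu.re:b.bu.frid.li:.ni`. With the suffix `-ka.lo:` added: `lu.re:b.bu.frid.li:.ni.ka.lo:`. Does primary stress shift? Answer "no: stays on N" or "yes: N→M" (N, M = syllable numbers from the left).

Base `lu.re:b.bu.frid.li:.ni` (6 syllables):
  The word has 6 syllables; the final syllable is syllable 6 (ni).
  → primary stress on syllable 6.
Suffixed `lu.re:b.bu.frid.li:.ni.ka.lo:` (8 syllables):
  The word has 8 syllables; the final syllable is syllable 8 (lo:).
  → primary stress on syllable 8.

yes: 6→8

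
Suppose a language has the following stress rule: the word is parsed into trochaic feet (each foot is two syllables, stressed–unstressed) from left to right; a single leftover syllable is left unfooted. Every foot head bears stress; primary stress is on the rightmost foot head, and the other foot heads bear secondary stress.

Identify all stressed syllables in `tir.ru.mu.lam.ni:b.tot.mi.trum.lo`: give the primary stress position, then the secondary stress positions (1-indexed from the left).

primary 7, secondary 1, 3, 5

Parse left to right into trochaic (ˈσσ) feet: (ˈtir.ru) (ˈmu.lam) (ˈni:b.tot) (ˈmi.trum) lo. Syllable 9 is left unfooted.
Foot heads (stressed positions): 1, 3, 5, 7.
End Rule Rightmost: primary stress on the rightmost head = syllable 7.
Secondary stress on 1, 3, 5: ˌtir.ru.ˌmu.lam.ˌni:b.tot.ˈmi.trum.lo.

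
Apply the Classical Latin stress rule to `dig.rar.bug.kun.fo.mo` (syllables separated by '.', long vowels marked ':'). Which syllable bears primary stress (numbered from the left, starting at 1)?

Classical Latin: stress the penult if heavy (long vowel or closed), else the antepenult.
Weights: 4 kun H, 5 fo L, 6 mo L.
The penult (syllable 5, fo) is light, so stress falls on the antepenult (syllable 4, kun).
Stress on syllable 4: dig.rar.bug.ˈkun.fo.mo.

4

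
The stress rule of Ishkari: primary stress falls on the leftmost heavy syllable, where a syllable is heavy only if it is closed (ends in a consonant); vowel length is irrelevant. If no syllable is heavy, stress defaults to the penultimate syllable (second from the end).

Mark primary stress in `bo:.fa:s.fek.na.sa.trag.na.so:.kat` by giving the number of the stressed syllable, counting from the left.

Weights: 1 bo: L, 2 fa:s H, 3 fek H, 4 na L, 5 sa L, 6 trag H, 7 na L, 8 so: L, 9 kat H.
Heavy syllables in the domain: 2, 3, 6, 9. The leftmost is syllable 2 (fa:s).
Primary stress: syllable 2 → bo:.ˈfa:s.fek.na.sa.trag.na.so:.kat.

2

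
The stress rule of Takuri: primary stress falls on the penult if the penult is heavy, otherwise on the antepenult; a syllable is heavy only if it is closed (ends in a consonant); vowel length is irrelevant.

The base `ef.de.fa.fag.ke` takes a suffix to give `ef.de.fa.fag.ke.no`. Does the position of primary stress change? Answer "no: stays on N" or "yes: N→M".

Base `ef.de.fa.fag.ke` (5 syllables):
  Weights: 3 fa L, 4 fag H, 5 ke L.
  The penult (syllable 4, fag) is heavy, so it takes stress.
  → primary stress on syllable 4.
Suffixed `ef.de.fa.fag.ke.no` (6 syllables):
  Weights: 4 fag H, 5 ke L, 6 no L.
  The penult (syllable 5, ke) is light, so stress falls on the antepenult (syllable 4, fag).
  → primary stress on syllable 4.

no: stays on 4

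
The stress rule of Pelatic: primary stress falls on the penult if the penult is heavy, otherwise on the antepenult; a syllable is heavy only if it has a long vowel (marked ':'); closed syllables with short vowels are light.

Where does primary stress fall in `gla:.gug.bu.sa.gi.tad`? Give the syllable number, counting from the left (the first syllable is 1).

Weights: 4 sa L, 5 gi L, 6 tad L.
The penult (syllable 5, gi) is light, so stress falls on the antepenult (syllable 4, sa).
Primary stress: syllable 4 → gla:.gug.bu.ˈsa.gi.tad.

4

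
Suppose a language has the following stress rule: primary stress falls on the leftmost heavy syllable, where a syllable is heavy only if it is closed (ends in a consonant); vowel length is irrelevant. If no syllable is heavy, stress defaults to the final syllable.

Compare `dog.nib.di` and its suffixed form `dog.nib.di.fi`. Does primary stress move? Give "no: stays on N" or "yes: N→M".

no: stays on 1

Base `dog.nib.di` (3 syllables):
  Weights: 1 dog H, 2 nib H, 3 di L.
  Heavy syllables in the domain: 1, 2. The leftmost is syllable 1 (dog).
  → primary stress on syllable 1.
Suffixed `dog.nib.di.fi` (4 syllables):
  Weights: 1 dog H, 2 nib H, 3 di L, 4 fi L.
  Heavy syllables in the domain: 1, 2. The leftmost is syllable 1 (dog).
  → primary stress on syllable 1.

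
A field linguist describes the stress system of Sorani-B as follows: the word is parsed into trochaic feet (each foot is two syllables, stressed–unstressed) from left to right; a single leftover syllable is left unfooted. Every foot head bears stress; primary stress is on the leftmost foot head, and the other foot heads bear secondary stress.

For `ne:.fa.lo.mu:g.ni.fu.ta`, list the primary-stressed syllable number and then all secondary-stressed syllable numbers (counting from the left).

Parse left to right into trochaic (ˈσσ) feet: (ˈne:.fa) (ˈlo.mu:g) (ˈni.fu) ta. Syllable 7 is left unfooted.
Foot heads (stressed positions): 1, 3, 5.
End Rule Leftmost: primary stress on the leftmost head = syllable 1.
Secondary stress on 3, 5: ˈne:.fa.ˌlo.mu:g.ˌni.fu.ta.

primary 1, secondary 3, 5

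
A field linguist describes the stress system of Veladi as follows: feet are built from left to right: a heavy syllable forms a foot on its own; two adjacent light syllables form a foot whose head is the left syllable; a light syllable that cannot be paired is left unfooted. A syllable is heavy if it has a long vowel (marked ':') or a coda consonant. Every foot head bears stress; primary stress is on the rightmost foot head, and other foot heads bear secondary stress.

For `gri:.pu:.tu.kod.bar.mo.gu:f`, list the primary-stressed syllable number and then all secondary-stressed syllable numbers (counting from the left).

Weights: 1 gri: H, 2 pu: H, 3 tu L, 4 kod H, 5 bar H, 6 mo L, 7 gu:f H.
Parse left to right (heavy = foot alone; LL = one foot; stranded L unfooted): (ˈgri:) (ˈpu:) tu (ˈkod) (ˈbar) mo (ˈgu:f).
Foot heads: 1, 2, 4, 5, 7.
Primary stress on the rightmost head = syllable 7.
Secondary stress on 1, 2, 4, 5: ˌgri:.ˌpu:.tu.ˌkod.ˌbar.mo.ˈgu:f.

primary 7, secondary 1, 2, 4, 5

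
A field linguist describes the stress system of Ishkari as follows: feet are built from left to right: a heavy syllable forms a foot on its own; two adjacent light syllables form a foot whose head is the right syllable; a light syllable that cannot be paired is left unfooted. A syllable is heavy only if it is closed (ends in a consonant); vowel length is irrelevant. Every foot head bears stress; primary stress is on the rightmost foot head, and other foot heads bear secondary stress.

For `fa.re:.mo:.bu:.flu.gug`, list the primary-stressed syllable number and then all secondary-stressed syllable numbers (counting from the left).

Weights: 1 fa L, 2 re: L, 3 mo: L, 4 bu: L, 5 flu L, 6 gug H.
Parse left to right (heavy = foot alone; LL = one foot; stranded L unfooted): (fa.ˈre:) (mo:.ˈbu:) flu (ˈgug).
Foot heads: 2, 4, 6.
Primary stress on the rightmost head = syllable 6.
Secondary stress on 2, 4: fa.ˌre:.mo:.ˌbu:.flu.ˈgug.

primary 6, secondary 2, 4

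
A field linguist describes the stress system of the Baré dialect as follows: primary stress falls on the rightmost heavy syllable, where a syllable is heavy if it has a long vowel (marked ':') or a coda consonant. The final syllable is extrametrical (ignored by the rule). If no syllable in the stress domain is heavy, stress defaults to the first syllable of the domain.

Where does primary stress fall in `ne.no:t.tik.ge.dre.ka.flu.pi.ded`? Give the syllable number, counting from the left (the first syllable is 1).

The final syllable (9, ded) is extrametrical; the stress domain is syllables 1–8.
Weights: 1 ne L, 2 no:t H, 3 tik H, 4 ge L, 5 dre L, 6 ka L, 7 flu L, 8 pi L.
Heavy syllables in the domain: 2, 3. The rightmost is syllable 3 (tik).
Primary stress: syllable 3 → ne.no:t.ˈtik.ge.dre.ka.flu.pi.ded.

3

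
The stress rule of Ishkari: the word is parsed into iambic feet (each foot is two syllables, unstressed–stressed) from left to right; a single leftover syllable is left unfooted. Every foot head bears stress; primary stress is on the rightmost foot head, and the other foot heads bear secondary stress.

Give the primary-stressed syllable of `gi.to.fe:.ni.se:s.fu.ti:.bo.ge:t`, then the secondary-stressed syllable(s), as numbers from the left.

Parse left to right into iambic (σˈσ) feet: (gi.ˈto) (fe:.ˈni) (se:s.ˈfu) (ti:.ˈbo) ge:t. Syllable 9 is left unfooted.
Foot heads (stressed positions): 2, 4, 6, 8.
End Rule Rightmost: primary stress on the rightmost head = syllable 8.
Secondary stress on 2, 4, 6: gi.ˌto.fe:.ˌni.se:s.ˌfu.ti:.ˈbo.ge:t.

primary 8, secondary 2, 4, 6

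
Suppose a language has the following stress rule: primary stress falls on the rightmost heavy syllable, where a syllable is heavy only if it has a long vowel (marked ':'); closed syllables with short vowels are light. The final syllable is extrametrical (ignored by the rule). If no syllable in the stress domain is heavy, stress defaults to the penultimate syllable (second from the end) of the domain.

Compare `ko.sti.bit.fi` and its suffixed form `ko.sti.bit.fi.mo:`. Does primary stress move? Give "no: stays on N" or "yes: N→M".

yes: 2→3

Base `ko.sti.bit.fi` (4 syllables):
  The final syllable (4, fi) is extrametrical; the stress domain is syllables 1–3.
  Weights: 1 ko L, 2 sti L, 3 bit L.
  No heavy syllable in the domain; default to the penultimate syllable (second from the end) of the domain = syllable 2.
  → primary stress on syllable 2.
Suffixed `ko.sti.bit.fi.mo:` (5 syllables):
  The final syllable (5, mo:) is extrametrical; the stress domain is syllables 1–4.
  Weights: 1 ko L, 2 sti L, 3 bit L, 4 fi L.
  No heavy syllable in the domain; default to the penultimate syllable (second from the end) of the domain = syllable 3.
  → primary stress on syllable 3.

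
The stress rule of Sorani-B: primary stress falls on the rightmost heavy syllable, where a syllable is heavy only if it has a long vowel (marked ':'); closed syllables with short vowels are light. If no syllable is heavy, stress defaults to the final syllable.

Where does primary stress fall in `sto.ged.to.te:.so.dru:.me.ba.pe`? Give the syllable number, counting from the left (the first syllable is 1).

Weights: 1 sto L, 2 ged L, 3 to L, 4 te: H, 5 so L, 6 dru: H, 7 me L, 8 ba L, 9 pe L.
Heavy syllables in the domain: 4, 6. The rightmost is syllable 6 (dru:).
Primary stress: syllable 6 → sto.ged.to.te:.so.ˈdru:.me.ba.pe.

6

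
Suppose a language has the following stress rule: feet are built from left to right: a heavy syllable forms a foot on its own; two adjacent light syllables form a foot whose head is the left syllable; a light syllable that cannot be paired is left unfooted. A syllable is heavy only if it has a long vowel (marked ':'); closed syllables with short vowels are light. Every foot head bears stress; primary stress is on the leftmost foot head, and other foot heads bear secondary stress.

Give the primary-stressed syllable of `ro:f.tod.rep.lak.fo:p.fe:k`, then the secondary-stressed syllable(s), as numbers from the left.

Weights: 1 ro:f H, 2 tod L, 3 rep L, 4 lak L, 5 fo:p H, 6 fe:k H.
Parse left to right (heavy = foot alone; LL = one foot; stranded L unfooted): (ˈro:f) (ˈtod.rep) lak (ˈfo:p) (ˈfe:k).
Foot heads: 1, 2, 5, 6.
Primary stress on the leftmost head = syllable 1.
Secondary stress on 2, 5, 6: ˈro:f.ˌtod.rep.lak.ˌfo:p.ˌfe:k.

primary 1, secondary 2, 5, 6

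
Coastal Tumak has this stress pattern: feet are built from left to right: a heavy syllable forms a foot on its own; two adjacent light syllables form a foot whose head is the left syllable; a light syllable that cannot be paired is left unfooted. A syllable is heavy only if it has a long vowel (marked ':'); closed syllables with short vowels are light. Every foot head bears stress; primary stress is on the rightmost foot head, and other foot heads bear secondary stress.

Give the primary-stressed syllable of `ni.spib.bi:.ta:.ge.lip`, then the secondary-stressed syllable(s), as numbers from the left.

Weights: 1 ni L, 2 spib L, 3 bi: H, 4 ta: H, 5 ge L, 6 lip L.
Parse left to right (heavy = foot alone; LL = one foot; stranded L unfooted): (ˈni.spib) (ˈbi:) (ˈta:) (ˈge.lip).
Foot heads: 1, 3, 4, 5.
Primary stress on the rightmost head = syllable 5.
Secondary stress on 1, 3, 4: ˌni.spib.ˌbi:.ˌta:.ˈge.lip.

primary 5, secondary 1, 3, 4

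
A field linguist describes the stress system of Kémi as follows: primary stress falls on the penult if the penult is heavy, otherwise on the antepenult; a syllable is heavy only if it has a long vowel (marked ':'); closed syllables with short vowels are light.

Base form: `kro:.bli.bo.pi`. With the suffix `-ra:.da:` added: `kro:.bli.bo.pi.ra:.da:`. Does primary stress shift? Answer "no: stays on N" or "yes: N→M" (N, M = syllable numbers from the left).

Base `kro:.bli.bo.pi` (4 syllables):
  Weights: 2 bli L, 3 bo L, 4 pi L.
  The penult (syllable 3, bo) is light, so stress falls on the antepenult (syllable 2, bli).
  → primary stress on syllable 2.
Suffixed `kro:.bli.bo.pi.ra:.da:` (6 syllables):
  Weights: 4 pi L, 5 ra: H, 6 da: H.
  The penult (syllable 5, ra:) is heavy, so it takes stress.
  → primary stress on syllable 5.

yes: 2→5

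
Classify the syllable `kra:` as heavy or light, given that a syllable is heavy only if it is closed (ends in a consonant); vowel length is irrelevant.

light

`kra:`: long vowel, open (no coda). Open (no coda) → light.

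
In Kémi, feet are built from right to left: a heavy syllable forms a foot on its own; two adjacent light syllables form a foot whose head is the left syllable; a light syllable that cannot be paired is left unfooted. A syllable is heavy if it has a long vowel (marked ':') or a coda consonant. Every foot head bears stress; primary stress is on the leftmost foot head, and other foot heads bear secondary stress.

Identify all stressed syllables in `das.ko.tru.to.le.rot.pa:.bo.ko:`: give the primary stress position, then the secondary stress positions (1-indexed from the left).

primary 1, secondary 2, 4, 6, 7, 9

Weights: 1 das H, 2 ko L, 3 tru L, 4 to L, 5 le L, 6 rot H, 7 pa: H, 8 bo L, 9 ko: H.
Parse right to left (heavy = foot alone; LL = one foot; stranded L unfooted): (ˈdas) (ˈko.tru) (ˈto.le) (ˈrot) (ˈpa:) bo (ˈko:).
Foot heads: 1, 2, 4, 6, 7, 9.
Primary stress on the leftmost head = syllable 1.
Secondary stress on 2, 4, 6, 7, 9: ˈdas.ˌko.tru.ˌto.le.ˌrot.ˌpa:.bo.ˌko:.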